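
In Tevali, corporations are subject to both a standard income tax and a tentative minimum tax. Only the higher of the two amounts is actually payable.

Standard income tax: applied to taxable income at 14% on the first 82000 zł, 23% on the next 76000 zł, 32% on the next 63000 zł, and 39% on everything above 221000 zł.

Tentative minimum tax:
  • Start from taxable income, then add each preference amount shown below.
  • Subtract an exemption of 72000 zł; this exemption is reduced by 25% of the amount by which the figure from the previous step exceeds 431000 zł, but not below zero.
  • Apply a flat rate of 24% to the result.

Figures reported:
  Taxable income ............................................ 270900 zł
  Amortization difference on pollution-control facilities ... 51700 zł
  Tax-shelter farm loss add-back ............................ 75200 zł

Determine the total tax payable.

78192 zł

Tentative minimum tax:
  Adjusted income: 270900 zł + 51700 zł + 75200 zł = 397800 zł
  Exemption: 397800 zł ≤ 431000 zł, so full 72000 zł applies
  Base: 397800 zł − 72000 zł = 325800 zł
  325800 zł × 24% = 78192 zł

Standard income tax:
  82000 zł × 14% = 11480 zł
  76000 zł × 23% = 17480 zł
  63000 zł × 32% = 20160 zł
  49900 zł × 39% = 19461 zł
  → 68581 zł

78192 zł > 68581 zł, so the tentative minimum tax is the binding amount.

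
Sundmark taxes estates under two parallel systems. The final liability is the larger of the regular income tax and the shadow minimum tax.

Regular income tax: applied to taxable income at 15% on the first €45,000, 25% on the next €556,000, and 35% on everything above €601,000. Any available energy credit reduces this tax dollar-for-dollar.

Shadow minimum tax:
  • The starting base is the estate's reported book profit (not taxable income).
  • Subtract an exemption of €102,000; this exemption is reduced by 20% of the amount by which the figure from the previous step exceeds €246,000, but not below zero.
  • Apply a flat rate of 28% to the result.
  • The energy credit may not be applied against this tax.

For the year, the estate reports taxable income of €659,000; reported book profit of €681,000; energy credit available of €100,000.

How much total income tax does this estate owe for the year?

Regular income tax:
  €45,000 × 15% = €6,750
  €556,000 × 25% = €139,000
  €58,000 × 35% = €20,300
  → €166,050
  Less energy credit €100,000 → €66,050

Shadow minimum tax:
  Base (reported book profit): €681,000
  Exemption: €102,000 − 20% × (€681,000 − €246,000) = €102,000 − €87,000 = €15,000
  Base: €681,000 − €15,000 = €666,000
  €666,000 × 28% = €186,480

€186,480 > €66,050, so the shadow minimum tax is the binding amount.

€186,480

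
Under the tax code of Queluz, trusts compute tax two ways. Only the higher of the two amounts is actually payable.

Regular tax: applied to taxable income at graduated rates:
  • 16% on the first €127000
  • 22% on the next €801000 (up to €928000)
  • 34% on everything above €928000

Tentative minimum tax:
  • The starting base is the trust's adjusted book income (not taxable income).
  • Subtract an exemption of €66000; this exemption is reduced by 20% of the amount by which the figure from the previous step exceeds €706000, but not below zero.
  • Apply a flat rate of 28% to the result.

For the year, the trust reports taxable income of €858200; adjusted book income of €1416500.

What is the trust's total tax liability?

Tentative minimum tax:
  Base (adjusted book income): €1416500
  Exemption: 20% × (€1416500 − €706000) = €142100 ≥ €66000, so the exemption is fully phased out
  Base: €1416500 − €0 = €1416500
  €1416500 × 28% = €396620

Regular tax:
  €127000 × 16% = €20320
  €731200 × 22% = €160864
  → €181184

€396620 > €181184, so the tentative minimum tax is the binding amount.

€396620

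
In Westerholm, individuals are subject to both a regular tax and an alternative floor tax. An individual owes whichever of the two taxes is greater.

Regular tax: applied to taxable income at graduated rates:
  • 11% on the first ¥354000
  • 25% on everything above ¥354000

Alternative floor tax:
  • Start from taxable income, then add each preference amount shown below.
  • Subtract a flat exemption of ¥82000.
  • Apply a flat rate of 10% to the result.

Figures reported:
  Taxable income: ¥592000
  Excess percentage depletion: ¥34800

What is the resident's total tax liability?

¥98440

Alternative floor tax:
  Adjusted income: ¥592000 + ¥34800 = ¥626800
  Less exemption ¥82000 → base ¥544800
  ¥544800 × 10% = ¥54480

Regular tax:
  ¥354000 × 11% = ¥38940
  ¥238000 × 25% = ¥59500
  → ¥98440

¥98440 > ¥54480, so the regular tax governs.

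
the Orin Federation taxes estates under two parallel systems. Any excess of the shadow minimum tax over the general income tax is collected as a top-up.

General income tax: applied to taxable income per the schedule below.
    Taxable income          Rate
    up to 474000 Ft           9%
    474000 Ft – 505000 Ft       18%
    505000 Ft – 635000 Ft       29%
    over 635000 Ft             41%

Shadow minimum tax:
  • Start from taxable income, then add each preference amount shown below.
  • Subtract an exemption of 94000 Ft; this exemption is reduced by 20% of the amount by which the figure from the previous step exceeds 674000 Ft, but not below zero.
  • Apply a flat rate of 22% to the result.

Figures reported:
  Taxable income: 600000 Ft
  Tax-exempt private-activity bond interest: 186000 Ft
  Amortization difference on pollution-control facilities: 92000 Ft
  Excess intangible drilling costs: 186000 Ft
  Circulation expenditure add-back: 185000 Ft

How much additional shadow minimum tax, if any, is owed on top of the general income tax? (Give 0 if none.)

198990 Ft

General income tax:
  474000 Ft × 9% = 42660 Ft
  31000 Ft × 18% = 5580 Ft
  95000 Ft × 29% = 27550 Ft
  → 75790 Ft

Shadow minimum tax:
  Adjusted income: 600000 Ft + 186000 Ft + 92000 Ft + 186000 Ft + 185000 Ft = 1249000 Ft
  Exemption: 20% × (1249000 Ft − 674000 Ft) = 115000 Ft ≥ 94000 Ft, so the exemption is fully phased out
  Base: 1249000 Ft − 0 Ft = 1249000 Ft
  1249000 Ft × 22% = 274780 Ft

Excess of shadow minimum tax over general income tax: 274780 Ft − 75790 Ft = 198990 Ft.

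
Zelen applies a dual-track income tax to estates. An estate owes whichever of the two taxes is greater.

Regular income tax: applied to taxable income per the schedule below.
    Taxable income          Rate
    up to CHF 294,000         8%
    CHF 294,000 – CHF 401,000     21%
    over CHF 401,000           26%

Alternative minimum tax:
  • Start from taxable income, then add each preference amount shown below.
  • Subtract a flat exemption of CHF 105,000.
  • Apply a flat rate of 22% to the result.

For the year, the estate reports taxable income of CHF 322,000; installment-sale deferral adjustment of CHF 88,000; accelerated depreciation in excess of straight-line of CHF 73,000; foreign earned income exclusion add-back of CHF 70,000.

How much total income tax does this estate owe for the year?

Regular income tax:
  CHF 294,000 × 8% = CHF 23,520
  CHF 28,000 × 21% = CHF 5,880
  → CHF 29,400

Alternative minimum tax:
  Adjusted income: CHF 322,000 + CHF 88,000 + CHF 73,000 + CHF 70,000 = CHF 553,000
  Less exemption CHF 105,000 → base CHF 448,000
  CHF 448,000 × 22% = CHF 98,560

CHF 98,560 > CHF 29,400, so the alternative minimum tax is the binding amount.

CHF 98,560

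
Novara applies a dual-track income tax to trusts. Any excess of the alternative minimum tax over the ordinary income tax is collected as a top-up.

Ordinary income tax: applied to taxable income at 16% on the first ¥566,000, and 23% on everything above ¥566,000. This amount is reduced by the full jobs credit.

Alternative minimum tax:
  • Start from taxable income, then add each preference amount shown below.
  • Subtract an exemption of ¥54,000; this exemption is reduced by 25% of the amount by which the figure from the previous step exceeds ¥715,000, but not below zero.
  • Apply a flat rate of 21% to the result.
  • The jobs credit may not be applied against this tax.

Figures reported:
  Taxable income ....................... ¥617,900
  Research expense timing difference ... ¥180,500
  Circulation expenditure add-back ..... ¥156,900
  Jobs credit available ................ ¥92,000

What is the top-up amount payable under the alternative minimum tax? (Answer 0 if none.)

¥190,116

Alternative minimum tax:
  Adjusted income: ¥617,900 + ¥180,500 + ¥156,900 = ¥955,300
  Exemption: 25% × (¥955,300 − ¥715,000) = ¥60,075 ≥ ¥54,000, so the exemption is fully phased out
  Base: ¥955,300 − ¥0 = ¥955,300
  ¥955,300 × 21% = ¥200,613

Ordinary income tax:
  ¥566,000 × 16% = ¥90,560
  ¥51,900 × 23% = ¥11,937
  → ¥102,497
  Less jobs credit ¥92,000 → ¥10,497

Excess of alternative minimum tax over ordinary income tax: ¥200,613 − ¥10,497 = ¥190,116.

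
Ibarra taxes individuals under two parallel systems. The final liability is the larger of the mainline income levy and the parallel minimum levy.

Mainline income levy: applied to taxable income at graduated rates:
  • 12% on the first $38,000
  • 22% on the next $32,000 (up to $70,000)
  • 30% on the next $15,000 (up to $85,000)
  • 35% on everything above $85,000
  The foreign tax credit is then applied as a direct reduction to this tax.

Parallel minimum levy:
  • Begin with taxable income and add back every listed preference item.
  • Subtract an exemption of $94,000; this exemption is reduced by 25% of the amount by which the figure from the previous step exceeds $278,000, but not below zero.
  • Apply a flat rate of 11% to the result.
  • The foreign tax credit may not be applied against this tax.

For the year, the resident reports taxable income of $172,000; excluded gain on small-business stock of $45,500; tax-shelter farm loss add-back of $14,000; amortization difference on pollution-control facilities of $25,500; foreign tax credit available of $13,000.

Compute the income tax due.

$33,550

Mainline income levy:
  $38,000 × 12% = $4,560
  $32,000 × 22% = $7,040
  $15,000 × 30% = $4,500
  $87,000 × 35% = $30,450
  → $46,550
  Less foreign tax credit $13,000 → $33,550

Parallel minimum levy:
  Adjusted income: $172,000 + $45,500 + $14,000 + $25,500 = $257,000
  Exemption: $257,000 ≤ $278,000, so full $94,000 applies
  Base: $257,000 − $94,000 = $163,000
  $163,000 × 11% = $17,930

$33,550 > $17,930, so the mainline income levy governs.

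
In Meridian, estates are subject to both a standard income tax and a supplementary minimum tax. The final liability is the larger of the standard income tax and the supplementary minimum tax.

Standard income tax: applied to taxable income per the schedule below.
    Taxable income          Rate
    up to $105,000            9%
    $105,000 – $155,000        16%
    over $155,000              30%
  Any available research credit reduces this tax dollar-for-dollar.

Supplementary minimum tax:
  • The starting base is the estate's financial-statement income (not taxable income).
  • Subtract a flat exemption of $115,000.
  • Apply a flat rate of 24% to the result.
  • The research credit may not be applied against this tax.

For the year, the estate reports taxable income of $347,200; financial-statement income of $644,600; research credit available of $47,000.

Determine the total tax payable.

Standard income tax:
  $105,000 × 9% = $9,450
  $50,000 × 16% = $8,000
  $192,200 × 30% = $57,660
  → $75,110
  Less research credit $47,000 → $28,110

Supplementary minimum tax:
  Base (financial-statement income): $644,600
  Less exemption $115,000 → base $529,600
  $529,600 × 24% = $127,104

$127,104 > $28,110, so the supplementary minimum tax is the binding amount.

$127,104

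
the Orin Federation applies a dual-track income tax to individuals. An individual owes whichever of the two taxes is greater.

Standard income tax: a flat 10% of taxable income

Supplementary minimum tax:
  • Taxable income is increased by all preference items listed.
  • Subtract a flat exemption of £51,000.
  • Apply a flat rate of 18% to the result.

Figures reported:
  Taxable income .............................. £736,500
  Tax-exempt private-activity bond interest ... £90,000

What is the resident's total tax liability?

£139,590

Standard income tax:
  £736,500 × 10% = £73,650

Supplementary minimum tax:
  Adjusted income: £736,500 + £90,000 = £826,500
  Less exemption £51,000 → base £775,500
  £775,500 × 18% = £139,590

£139,590 > £73,650, so the supplementary minimum tax is the binding amount.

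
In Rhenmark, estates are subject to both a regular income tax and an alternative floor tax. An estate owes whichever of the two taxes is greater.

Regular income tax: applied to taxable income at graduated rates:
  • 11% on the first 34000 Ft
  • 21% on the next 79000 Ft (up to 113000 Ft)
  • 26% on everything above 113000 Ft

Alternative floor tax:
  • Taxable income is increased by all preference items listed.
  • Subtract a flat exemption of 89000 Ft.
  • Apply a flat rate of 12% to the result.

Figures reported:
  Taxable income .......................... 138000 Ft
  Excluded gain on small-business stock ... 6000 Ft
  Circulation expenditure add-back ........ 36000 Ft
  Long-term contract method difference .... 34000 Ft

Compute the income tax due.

26830 Ft

Regular income tax:
  34000 Ft × 11% = 3740 Ft
  79000 Ft × 21% = 16590 Ft
  25000 Ft × 26% = 6500 Ft
  → 26830 Ft

Alternative floor tax:
  Adjusted income: 138000 Ft + 6000 Ft + 36000 Ft + 34000 Ft = 214000 Ft
  Less exemption 89000 Ft → base 125000 Ft
  125000 Ft × 12% = 15000 Ft

26830 Ft > 15000 Ft, so the regular income tax governs.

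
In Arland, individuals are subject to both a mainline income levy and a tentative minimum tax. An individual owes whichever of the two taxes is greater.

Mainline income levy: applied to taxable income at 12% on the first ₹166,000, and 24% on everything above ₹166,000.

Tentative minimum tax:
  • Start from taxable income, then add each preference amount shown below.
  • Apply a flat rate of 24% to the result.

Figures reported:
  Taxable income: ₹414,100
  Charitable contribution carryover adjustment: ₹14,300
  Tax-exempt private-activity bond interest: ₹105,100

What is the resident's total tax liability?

Tentative minimum tax:
  Adjusted income: ₹414,100 + ₹14,300 + ₹105,100 = ₹533,500
  ₹533,500 × 24% = ₹128,040

Mainline income levy:
  ₹166,000 × 12% = ₹19,920
  ₹248,100 × 24% = ₹59,544
  → ₹79,464

₹128,040 > ₹79,464, so the tentative minimum tax is the binding amount.

₹128,040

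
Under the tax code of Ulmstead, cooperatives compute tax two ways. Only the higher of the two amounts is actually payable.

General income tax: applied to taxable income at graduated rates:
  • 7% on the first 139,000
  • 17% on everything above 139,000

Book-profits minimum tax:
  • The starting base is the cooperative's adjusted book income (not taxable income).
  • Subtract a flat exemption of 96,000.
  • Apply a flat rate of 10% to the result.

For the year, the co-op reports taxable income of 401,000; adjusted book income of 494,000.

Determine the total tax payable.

54,270

General income tax:
  139,000 × 7% = 9,730
  262,000 × 17% = 44,540
  → 54,270

Book-profits minimum tax:
  Base (adjusted book income): 494,000
  Less exemption 96,000 → base 398,000
  398,000 × 10% = 39,800

54,270 > 39,800, so the general income tax governs.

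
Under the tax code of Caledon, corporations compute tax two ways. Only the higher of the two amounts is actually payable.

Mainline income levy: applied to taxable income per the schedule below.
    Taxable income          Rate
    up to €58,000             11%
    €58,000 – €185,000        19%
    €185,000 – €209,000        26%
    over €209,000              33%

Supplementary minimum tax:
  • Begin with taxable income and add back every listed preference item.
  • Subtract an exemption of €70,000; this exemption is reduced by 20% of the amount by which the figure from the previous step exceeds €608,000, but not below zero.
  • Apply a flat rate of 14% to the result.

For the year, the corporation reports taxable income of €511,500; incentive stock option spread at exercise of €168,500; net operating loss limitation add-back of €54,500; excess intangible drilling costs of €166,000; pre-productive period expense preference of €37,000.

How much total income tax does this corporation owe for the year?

€136,575

Mainline income levy:
  €58,000 × 11% = €6,380
  €127,000 × 19% = €24,130
  €24,000 × 26% = €6,240
  €302,500 × 33% = €99,825
  → €136,575

Supplementary minimum tax:
  Adjusted income: €511,500 + €168,500 + €54,500 + €166,000 + €37,000 = €937,500
  Exemption: €70,000 − 20% × (€937,500 − €608,000) = €70,000 − €65,900 = €4,100
  Base: €937,500 − €4,100 = €933,400
  €933,400 × 14% = €130,676

€136,575 > €130,676, so the mainline income levy governs.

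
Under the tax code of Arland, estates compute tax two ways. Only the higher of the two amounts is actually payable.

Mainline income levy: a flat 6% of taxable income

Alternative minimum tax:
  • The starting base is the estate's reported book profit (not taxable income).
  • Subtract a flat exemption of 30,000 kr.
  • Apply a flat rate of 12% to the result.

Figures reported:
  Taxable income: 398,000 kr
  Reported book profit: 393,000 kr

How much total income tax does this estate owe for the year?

Alternative minimum tax:
  Base (reported book profit): 393,000 kr
  Less exemption 30,000 kr → base 363,000 kr
  363,000 kr × 12% = 43,560 kr

Mainline income levy:
  398,000 kr × 6% = 23,880 kr

43,560 kr > 23,880 kr, so the alternative minimum tax is the binding amount.

43,560 kr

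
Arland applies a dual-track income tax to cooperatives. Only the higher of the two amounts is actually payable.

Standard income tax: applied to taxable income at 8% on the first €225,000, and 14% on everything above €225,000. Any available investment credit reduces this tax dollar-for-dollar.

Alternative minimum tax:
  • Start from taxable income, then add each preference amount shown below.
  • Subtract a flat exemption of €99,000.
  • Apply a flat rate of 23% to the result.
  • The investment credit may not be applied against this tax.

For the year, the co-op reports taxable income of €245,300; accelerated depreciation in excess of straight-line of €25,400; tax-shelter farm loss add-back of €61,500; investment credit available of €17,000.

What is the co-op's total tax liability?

€53,636

Alternative minimum tax:
  Adjusted income: €245,300 + €25,400 + €61,500 = €332,200
  Less exemption €99,000 → base €233,200
  €233,200 × 23% = €53,636

Standard income tax:
  €225,000 × 8% = €18,000
  €20,300 × 14% = €2,842
  → €20,842
  Less investment credit €17,000 → €3,842

€53,636 > €3,842, so the alternative minimum tax is the binding amount.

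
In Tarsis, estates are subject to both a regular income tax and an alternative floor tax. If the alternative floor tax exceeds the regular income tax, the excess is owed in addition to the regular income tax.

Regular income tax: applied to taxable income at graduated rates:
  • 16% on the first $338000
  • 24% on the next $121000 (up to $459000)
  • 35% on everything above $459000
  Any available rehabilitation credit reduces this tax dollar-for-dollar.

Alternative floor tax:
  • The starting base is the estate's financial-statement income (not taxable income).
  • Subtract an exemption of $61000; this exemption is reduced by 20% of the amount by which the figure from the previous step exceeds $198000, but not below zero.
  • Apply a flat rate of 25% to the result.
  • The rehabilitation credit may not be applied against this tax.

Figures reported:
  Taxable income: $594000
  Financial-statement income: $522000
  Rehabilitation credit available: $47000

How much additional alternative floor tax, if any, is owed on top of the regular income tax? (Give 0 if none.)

Regular income tax:
  $338000 × 16% = $54080
  $121000 × 24% = $29040
  $135000 × 35% = $47250
  → $130370
  Less rehabilitation credit $47000 → $83370

Alternative floor tax:
  Base (financial-statement income): $522000
  Exemption: 20% × ($522000 − $198000) = $64800 ≥ $61000, so the exemption is fully phased out
  Base: $522000 − $0 = $522000
  $522000 × 25% = $130500

Excess of alternative floor tax over regular income tax: $130500 − $83370 = $47130.

$47130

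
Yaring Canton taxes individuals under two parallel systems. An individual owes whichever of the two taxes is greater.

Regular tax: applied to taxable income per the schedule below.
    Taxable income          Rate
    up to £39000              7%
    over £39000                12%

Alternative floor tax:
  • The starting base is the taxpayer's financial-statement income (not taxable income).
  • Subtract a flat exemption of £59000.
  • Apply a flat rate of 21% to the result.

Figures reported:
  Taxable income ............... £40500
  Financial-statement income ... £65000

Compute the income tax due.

£2910

Regular tax:
  £39000 × 7% = £2730
  £1500 × 12% = £180
  → £2910

Alternative floor tax:
  Base (financial-statement income): £65000
  Less exemption £59000 → base £6000
  £6000 × 21% = £1260

£2910 > £1260, so the regular tax governs.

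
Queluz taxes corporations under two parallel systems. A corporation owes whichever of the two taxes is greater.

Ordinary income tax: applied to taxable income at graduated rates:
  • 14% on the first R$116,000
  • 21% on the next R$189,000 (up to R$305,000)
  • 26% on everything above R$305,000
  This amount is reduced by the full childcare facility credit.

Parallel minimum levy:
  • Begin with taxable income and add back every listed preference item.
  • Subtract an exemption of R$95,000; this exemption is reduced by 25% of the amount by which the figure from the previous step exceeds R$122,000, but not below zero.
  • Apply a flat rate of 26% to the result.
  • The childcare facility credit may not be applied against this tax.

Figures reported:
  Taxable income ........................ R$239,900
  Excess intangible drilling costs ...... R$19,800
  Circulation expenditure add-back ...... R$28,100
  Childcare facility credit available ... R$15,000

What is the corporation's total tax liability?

R$60,905

Ordinary income tax:
  R$116,000 × 14% = R$16,240
  R$123,900 × 21% = R$26,019
  → R$42,259
  Less childcare facility credit R$15,000 → R$27,259

Parallel minimum levy:
  Adjusted income: R$239,900 + R$19,800 + R$28,100 = R$287,800
  Exemption: R$95,000 − 25% × (R$287,800 − R$122,000) = R$95,000 − R$41,450 = R$53,550
  Base: R$287,800 − R$53,550 = R$234,250
  R$234,250 × 26% = R$60,905

R$60,905 > R$27,259, so the parallel minimum levy is the binding amount.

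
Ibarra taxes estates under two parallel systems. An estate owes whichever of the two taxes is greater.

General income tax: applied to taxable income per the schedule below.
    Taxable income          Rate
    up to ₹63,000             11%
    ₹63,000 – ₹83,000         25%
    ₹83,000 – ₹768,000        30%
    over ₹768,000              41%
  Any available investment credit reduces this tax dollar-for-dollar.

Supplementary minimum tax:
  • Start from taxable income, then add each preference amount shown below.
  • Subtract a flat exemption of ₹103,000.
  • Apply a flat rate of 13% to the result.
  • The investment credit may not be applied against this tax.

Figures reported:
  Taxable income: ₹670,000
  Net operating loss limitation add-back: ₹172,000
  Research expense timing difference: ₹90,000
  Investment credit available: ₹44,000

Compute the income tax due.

₹144,030

Supplementary minimum tax:
  Adjusted income: ₹670,000 + ₹172,000 + ₹90,000 = ₹932,000
  Less exemption ₹103,000 → base ₹829,000
  ₹829,000 × 13% = ₹107,770

General income tax:
  ₹63,000 × 11% = ₹6,930
  ₹20,000 × 25% = ₹5,000
  ₹587,000 × 30% = ₹176,100
  → ₹188,030
  Less investment credit ₹44,000 → ₹144,030

₹144,030 > ₹107,770, so the general income tax governs.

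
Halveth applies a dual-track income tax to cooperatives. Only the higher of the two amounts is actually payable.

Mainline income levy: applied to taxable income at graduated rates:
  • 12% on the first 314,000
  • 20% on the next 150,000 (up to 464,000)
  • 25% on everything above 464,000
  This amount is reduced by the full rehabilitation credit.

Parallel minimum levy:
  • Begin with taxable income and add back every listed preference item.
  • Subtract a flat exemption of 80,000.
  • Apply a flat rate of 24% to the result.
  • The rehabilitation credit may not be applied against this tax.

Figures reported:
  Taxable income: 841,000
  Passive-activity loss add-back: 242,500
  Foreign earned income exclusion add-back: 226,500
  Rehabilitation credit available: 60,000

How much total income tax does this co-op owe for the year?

Parallel minimum levy:
  Adjusted income: 841,000 + 242,500 + 226,500 = 1,310,000
  Less exemption 80,000 → base 1,230,000
  1,230,000 × 24% = 295,200

Mainline income levy:
  314,000 × 12% = 37,680
  150,000 × 20% = 30,000
  377,000 × 25% = 94,250
  → 161,930
  Less rehabilitation credit 60,000 → 101,930

295,200 > 101,930, so the parallel minimum levy is the binding amount.

295,200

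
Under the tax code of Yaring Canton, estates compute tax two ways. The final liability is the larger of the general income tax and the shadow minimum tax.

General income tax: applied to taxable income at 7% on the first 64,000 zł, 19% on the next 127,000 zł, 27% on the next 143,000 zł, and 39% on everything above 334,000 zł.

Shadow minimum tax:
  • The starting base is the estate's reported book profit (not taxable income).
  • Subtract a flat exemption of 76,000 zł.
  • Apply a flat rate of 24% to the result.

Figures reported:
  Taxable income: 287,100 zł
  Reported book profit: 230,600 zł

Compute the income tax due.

54,557 zł

General income tax:
  64,000 zł × 7% = 4,480 zł
  127,000 zł × 19% = 24,130 zł
  96,100 zł × 27% = 25,947 zł
  → 54,557 zł

Shadow minimum tax:
  Base (reported book profit): 230,600 zł
  Less exemption 76,000 zł → base 154,600 zł
  154,600 zł × 24% = 37,104 zł

54,557 zł > 37,104 zł, so the general income tax governs.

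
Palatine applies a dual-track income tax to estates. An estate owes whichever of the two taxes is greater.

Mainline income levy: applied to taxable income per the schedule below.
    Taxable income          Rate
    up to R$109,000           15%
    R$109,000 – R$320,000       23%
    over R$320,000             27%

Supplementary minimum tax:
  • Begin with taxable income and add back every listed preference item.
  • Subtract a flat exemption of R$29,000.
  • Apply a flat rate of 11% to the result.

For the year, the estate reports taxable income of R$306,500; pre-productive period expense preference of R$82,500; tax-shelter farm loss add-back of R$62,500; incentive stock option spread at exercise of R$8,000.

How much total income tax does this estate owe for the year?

R$61,775

Mainline income levy:
  R$109,000 × 15% = R$16,350
  R$197,500 × 23% = R$45,425
  → R$61,775

Supplementary minimum tax:
  Adjusted income: R$306,500 + R$82,500 + R$62,500 + R$8,000 = R$459,500
  Less exemption R$29,000 → base R$430,500
  R$430,500 × 11% = R$47,355

R$61,775 > R$47,355, so the mainline income levy governs.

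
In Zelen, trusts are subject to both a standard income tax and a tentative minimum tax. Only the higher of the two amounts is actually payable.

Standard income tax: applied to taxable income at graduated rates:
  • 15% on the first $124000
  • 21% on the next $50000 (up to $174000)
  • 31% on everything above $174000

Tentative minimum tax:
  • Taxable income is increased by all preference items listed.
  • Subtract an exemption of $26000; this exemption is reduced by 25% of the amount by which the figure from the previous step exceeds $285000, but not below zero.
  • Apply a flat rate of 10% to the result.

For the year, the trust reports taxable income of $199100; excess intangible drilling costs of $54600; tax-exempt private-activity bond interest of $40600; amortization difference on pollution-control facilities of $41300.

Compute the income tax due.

$36881

Tentative minimum tax:
  Adjusted income: $199100 + $54600 + $40600 + $41300 = $335600
  Exemption: $26000 − 25% × ($335600 − $285000) = $26000 − $12650 = $13350
  Base: $335600 − $13350 = $322250
  $322250 × 10% = $32225

Standard income tax:
  $124000 × 15% = $18600
  $50000 × 21% = $10500
  $25100 × 31% = $7781
  → $36881

$36881 > $32225, so the standard income tax governs.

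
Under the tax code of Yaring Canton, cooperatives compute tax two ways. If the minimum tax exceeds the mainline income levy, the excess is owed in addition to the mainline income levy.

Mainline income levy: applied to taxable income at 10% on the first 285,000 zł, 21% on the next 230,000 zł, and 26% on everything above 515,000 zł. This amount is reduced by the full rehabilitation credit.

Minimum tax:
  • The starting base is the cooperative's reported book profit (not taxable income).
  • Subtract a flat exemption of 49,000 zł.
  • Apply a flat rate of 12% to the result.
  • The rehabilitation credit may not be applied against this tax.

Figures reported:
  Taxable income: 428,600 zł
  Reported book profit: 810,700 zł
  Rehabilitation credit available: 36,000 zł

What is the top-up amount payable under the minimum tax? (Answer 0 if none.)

68,748 zł

Minimum tax:
  Base (reported book profit): 810,700 zł
  Less exemption 49,000 zł → base 761,700 zł
  761,700 zł × 12% = 91,404 zł

Mainline income levy:
  285,000 zł × 10% = 28,500 zł
  143,600 zł × 21% = 30,156 zł
  → 58,656 zł
  Less rehabilitation credit 36,000 zł → 22,656 zł

Excess of minimum tax over mainline income levy: 91,404 zł − 22,656 zł = 68,748 zł.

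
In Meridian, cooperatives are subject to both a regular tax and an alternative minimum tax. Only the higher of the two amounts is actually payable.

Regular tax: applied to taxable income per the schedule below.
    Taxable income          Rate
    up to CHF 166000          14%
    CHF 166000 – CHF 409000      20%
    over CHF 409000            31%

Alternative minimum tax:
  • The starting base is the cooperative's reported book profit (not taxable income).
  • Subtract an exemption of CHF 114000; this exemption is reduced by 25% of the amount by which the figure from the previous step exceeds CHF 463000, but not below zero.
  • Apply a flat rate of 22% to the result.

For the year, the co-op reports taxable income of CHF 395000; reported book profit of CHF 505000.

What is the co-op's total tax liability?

CHF 88330

Alternative minimum tax:
  Base (reported book profit): CHF 505000
  Exemption: CHF 114000 − 25% × (CHF 505000 − CHF 463000) = CHF 114000 − CHF 10500 = CHF 103500
  Base: CHF 505000 − CHF 103500 = CHF 401500
  CHF 401500 × 22% = CHF 88330

Regular tax:
  CHF 166000 × 14% = CHF 23240
  CHF 229000 × 20% = CHF 45800
  → CHF 69040

CHF 88330 > CHF 69040, so the alternative minimum tax is the binding amount.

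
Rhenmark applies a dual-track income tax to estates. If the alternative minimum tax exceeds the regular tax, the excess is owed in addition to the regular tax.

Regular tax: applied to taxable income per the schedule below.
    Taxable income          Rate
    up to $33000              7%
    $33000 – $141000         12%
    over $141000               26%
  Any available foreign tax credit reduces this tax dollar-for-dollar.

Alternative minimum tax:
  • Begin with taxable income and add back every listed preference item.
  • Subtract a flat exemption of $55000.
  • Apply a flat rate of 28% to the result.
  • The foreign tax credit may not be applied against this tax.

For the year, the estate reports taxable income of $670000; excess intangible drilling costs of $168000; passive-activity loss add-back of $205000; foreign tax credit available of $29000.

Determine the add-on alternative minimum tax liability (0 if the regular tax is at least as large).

Alternative minimum tax:
  Adjusted income: $670000 + $168000 + $205000 = $1043000
  Less exemption $55000 → base $988000
  $988000 × 28% = $276640

Regular tax:
  $33000 × 7% = $2310
  $108000 × 12% = $12960
  $529000 × 26% = $137540
  → $152810
  Less foreign tax credit $29000 → $123810

Excess of alternative minimum tax over regular tax: $276640 − $123810 = $152830.

$152830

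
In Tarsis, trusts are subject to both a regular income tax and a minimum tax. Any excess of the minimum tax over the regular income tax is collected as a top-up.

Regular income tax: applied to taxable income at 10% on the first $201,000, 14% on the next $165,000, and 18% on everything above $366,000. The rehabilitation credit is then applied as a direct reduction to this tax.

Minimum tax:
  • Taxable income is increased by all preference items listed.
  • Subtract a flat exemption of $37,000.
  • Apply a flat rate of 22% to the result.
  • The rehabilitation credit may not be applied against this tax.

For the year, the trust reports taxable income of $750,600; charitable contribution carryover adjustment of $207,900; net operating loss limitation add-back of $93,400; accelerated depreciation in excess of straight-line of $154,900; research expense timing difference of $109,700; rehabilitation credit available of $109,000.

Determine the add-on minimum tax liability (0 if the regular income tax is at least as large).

$278,062

Regular income tax:
  $201,000 × 10% = $20,100
  $165,000 × 14% = $23,100
  $384,600 × 18% = $69,228
  → $112,428
  Less rehabilitation credit $109,000 → $3,428

Minimum tax:
  Adjusted income: $750,600 + $207,900 + $93,400 + $154,900 + $109,700 = $1,316,500
  Less exemption $37,000 → base $1,279,500
  $1,279,500 × 22% = $281,490

Excess of minimum tax over regular income tax: $281,490 − $3,428 = $278,062.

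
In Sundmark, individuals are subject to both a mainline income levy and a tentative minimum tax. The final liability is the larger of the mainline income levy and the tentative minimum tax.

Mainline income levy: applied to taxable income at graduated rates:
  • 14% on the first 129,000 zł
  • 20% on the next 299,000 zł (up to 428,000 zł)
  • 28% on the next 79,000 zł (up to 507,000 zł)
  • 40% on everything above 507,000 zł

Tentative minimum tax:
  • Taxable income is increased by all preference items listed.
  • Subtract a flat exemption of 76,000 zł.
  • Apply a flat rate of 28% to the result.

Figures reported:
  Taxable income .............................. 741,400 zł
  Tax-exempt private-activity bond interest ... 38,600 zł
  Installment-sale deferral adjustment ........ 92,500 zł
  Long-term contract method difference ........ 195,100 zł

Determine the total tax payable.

Tentative minimum tax:
  Adjusted income: 741,400 zł + 38,600 zł + 92,500 zł + 195,100 zł = 1,067,600 zł
  Less exemption 76,000 zł → base 991,600 zł
  991,600 zł × 28% = 277,648 zł

Mainline income levy:
  129,000 zł × 14% = 18,060 zł
  299,000 zł × 20% = 59,800 zł
  79,000 zł × 28% = 22,120 zł
  234,400 zł × 40% = 93,760 zł
  → 193,740 zł

277,648 zł > 193,740 zł, so the tentative minimum tax is the binding amount.

277,648 zł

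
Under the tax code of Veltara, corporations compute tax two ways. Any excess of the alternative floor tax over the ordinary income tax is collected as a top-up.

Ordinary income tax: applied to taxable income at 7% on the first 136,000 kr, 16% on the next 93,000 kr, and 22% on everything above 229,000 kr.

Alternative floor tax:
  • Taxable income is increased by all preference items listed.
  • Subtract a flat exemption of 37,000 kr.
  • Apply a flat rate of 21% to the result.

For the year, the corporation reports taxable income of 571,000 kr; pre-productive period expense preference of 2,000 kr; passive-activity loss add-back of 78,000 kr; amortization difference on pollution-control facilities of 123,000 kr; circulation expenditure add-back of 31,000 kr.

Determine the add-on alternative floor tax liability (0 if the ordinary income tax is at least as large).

61,640 kr

Alternative floor tax:
  Adjusted income: 571,000 kr + 2,000 kr + 78,000 kr + 123,000 kr + 31,000 kr = 805,000 kr
  Less exemption 37,000 kr → base 768,000 kr
  768,000 kr × 21% = 161,280 kr

Ordinary income tax:
  136,000 kr × 7% = 9,520 kr
  93,000 kr × 16% = 14,880 kr
  342,000 kr × 22% = 75,240 kr
  → 99,640 kr

Excess of alternative floor tax over ordinary income tax: 161,280 kr − 99,640 kr = 61,640 kr.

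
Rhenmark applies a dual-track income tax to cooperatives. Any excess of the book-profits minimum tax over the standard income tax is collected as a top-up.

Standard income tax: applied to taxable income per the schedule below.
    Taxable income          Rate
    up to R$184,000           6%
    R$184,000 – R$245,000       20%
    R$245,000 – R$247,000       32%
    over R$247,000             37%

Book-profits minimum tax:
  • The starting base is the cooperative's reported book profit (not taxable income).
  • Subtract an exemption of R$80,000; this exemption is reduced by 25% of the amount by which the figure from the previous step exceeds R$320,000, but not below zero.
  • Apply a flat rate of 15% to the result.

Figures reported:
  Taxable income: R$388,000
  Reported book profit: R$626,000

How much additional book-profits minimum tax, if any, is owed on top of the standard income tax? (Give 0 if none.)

R$17,325

Standard income tax:
  R$184,000 × 6% = R$11,040
  R$61,000 × 20% = R$12,200
  R$2,000 × 32% = R$640
  R$141,000 × 37% = R$52,170
  → R$76,050

Book-profits minimum tax:
  Base (reported book profit): R$626,000
  Exemption: R$80,000 − 25% × (R$626,000 − R$320,000) = R$80,000 − R$76,500 = R$3,500
  Base: R$626,000 − R$3,500 = R$622,500
  R$622,500 × 15% = R$93,375

Excess of book-profits minimum tax over standard income tax: R$93,375 − R$76,050 = R$17,325.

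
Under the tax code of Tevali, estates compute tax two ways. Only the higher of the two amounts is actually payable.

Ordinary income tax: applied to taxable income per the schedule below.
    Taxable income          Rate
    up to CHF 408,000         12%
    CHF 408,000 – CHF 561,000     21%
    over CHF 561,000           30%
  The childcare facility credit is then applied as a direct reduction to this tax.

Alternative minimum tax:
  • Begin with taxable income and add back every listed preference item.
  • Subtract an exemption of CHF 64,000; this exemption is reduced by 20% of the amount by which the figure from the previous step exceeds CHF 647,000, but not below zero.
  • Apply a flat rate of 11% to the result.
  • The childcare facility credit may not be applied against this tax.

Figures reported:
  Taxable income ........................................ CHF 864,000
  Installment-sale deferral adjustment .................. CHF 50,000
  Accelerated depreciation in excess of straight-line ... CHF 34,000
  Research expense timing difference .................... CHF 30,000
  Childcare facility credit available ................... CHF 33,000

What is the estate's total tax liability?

Ordinary income tax:
  CHF 408,000 × 12% = CHF 48,960
  CHF 153,000 × 21% = CHF 32,130
  CHF 303,000 × 30% = CHF 90,900
  → CHF 171,990
  Less childcare facility credit CHF 33,000 → CHF 138,990

Alternative minimum tax:
  Adjusted income: CHF 864,000 + CHF 50,000 + CHF 34,000 + CHF 30,000 = CHF 978,000
  Exemption: 20% × (CHF 978,000 − CHF 647,000) = CHF 66,200 ≥ CHF 64,000, so the exemption is fully phased out
  Base: CHF 978,000 − CHF 0 = CHF 978,000
  CHF 978,000 × 11% = CHF 107,580

CHF 138,990 > CHF 107,580, so the ordinary income tax governs.

CHF 138,990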